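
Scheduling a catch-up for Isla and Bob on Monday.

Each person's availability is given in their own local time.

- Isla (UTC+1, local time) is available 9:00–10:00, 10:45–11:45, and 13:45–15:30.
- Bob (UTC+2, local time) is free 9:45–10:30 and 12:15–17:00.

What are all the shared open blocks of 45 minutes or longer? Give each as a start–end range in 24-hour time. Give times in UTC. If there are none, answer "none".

12:45–14:30

Isla → UTC: 08:00–09:00, 09:45–10:45, 12:45–14:30.
Bob → UTC: 07:45–08:30, 10:15–15:00.
Isla ∩ Bob: 08:00–08:30, 10:15–10:45, 12:45–14:30.
Windows ≥ 45 min: 12:45–14:30.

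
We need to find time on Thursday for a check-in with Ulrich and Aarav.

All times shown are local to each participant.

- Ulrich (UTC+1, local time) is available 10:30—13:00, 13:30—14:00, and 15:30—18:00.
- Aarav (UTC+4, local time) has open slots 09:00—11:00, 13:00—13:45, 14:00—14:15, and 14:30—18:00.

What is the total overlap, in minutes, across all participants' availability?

Ulrich → UTC: 09:30–12:00, 12:30–13:00, 14:30–17:00.
Aarav → UTC: 05:00–07:00, 09:00–09:45, 10:00–10:15, 10:30–14:00.
Ulrich ∩ Aarav: 09:30–09:45, 10:00–10:15, 10:30–12:00, 12:30–13:00.
Total common minutes: 15 + 15 + 90 + 30 = 150.

150 minutes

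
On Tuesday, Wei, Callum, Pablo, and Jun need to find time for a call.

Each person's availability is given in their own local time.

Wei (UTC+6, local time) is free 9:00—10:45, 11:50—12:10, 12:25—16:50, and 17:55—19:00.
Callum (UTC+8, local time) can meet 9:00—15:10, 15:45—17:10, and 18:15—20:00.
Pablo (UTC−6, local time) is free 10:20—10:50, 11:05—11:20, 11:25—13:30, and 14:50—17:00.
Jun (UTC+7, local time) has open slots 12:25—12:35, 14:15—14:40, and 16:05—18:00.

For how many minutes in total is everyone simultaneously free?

0 minutes

Wei → UTC: 03:00–04:45, 05:50–06:10, 06:25–10:50, 11:55–13:00.
Callum → UTC: 01:00–07:10, 07:45–09:10, 10:15–12:00.
Pablo → UTC: 16:20–16:50, 17:05–17:20, 17:25–19:30, 20:50–23:00.
Jun → UTC: 05:25–05:35, 07:15–07:40, 09:05–11:00.
Wei ∩ Callum: 03:00–04:45, 05:50–06:10, 06:25–07:10, 07:45–09:10, 10:15–10:50, 11:55–12:00.
Wei ∩ Callum ∩ Pablo: (none).
Wei ∩ Callum ∩ Pablo ∩ Jun: (none).
Total common minutes: 0.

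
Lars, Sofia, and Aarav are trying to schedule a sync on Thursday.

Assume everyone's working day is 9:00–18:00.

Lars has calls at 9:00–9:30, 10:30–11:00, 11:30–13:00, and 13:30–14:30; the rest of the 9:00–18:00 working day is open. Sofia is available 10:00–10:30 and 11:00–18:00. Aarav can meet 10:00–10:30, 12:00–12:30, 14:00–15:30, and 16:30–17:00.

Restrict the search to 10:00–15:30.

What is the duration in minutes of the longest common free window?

60 minutes

Lars free within 09:00–18:00: 09:30–10:30, 11:00–11:30, 13:00–13:30, 14:30–18:00.
Lars ∩ Sofia: 10:00–10:30, 11:00–11:30, 13:00–13:30, 14:30–18:00.
Lars ∩ Sofia ∩ Aarav: 10:00–10:30, 14:30–15:30, 16:30–17:00.
Restricted to 10:00–15:30: 10:00–10:30, 14:30–15:30.
Common window lengths: 30, 60 min; longest is 60.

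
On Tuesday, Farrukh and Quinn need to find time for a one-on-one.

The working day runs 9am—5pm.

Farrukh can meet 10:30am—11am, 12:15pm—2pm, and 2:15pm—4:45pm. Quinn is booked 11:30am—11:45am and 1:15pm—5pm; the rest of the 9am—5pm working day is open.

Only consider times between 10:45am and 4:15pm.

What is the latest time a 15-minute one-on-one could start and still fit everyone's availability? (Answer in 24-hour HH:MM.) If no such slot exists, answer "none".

Quinn free within 09:00–17:00: 09:00–11:30, 11:45–13:15.
Farrukh ∩ Quinn: 10:30–11:00, 12:15–13:15.
Restricted to 10:45–16:15: 10:45–11:00, 12:15–13:15.
Windows ≥ 15 min: 10:45–11:00, 12:15–13:15.
Latest start in the last window 12:15–13:15 is 13:15 − 15 min = 13:00.

13:00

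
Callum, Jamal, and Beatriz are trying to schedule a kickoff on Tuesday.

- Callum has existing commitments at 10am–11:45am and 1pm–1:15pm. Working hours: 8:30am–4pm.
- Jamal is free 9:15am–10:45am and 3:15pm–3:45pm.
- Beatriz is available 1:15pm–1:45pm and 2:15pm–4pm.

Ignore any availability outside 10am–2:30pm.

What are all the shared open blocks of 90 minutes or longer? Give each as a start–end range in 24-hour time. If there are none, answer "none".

Callum free within 08:30–16:00: 08:30–10:00, 11:45–13:00, 13:15–16:00.
Callum ∩ Jamal: 09:15–10:00, 15:15–15:45.
Callum ∩ Jamal ∩ Beatriz: 15:15–15:45.
Restricted to 10:00–14:30: (none).
Windows ≥ 90 min: (none).

none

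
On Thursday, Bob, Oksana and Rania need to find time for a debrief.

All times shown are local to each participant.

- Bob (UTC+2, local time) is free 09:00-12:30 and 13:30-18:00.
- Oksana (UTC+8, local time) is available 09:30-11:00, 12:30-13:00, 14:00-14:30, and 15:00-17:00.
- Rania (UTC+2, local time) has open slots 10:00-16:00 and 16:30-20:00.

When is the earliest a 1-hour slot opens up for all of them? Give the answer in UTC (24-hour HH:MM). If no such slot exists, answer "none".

08:00

Bob → UTC: 07:00–10:30, 11:30–16:00.
Oksana → UTC: 01:30–03:00, 04:30–05:00, 06:00–06:30, 07:00–09:00.
Rania → UTC: 08:00–14:00, 14:30–18:00.
Bob ∩ Oksana: 07:00–09:00.
Bob ∩ Oksana ∩ Rania: 08:00–09:00.
Windows ≥ 60 min: 08:00–09:00.
Earliest such window starts at 08:00.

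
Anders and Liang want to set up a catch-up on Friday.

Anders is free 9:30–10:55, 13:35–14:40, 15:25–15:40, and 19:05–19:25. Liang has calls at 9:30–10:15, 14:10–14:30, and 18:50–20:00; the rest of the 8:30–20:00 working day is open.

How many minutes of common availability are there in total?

100 minutes

Liang free within 08:30–20:00: 08:30–09:30, 10:15–14:10, 14:30–18:50.
Anders ∩ Liang: 10:15–10:55, 13:35–14:10, 14:30–14:40, 15:25–15:40.
Total common minutes: 40 + 35 + 10 + 15 = 100.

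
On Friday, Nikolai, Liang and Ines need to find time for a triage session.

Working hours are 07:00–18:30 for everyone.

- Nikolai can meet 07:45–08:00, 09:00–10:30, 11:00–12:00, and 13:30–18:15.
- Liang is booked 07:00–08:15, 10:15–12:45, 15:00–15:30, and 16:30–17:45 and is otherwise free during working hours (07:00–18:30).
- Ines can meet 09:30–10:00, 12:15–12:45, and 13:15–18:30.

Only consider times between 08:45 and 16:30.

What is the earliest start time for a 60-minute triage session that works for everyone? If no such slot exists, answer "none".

Liang free within 07:00–18:30: 08:15–10:15, 12:45–15:00, 15:30–16:30, 17:45–18:30.
Nikolai ∩ Liang: 09:00–10:15, 13:30–15:00, 15:30–16:30, 17:45–18:15.
Nikolai ∩ Liang ∩ Ines: 09:30–10:00, 13:30–15:00, 15:30–16:30, 17:45–18:15.
Restricted to 08:45–16:30: 09:30–10:00, 13:30–15:00, 15:30–16:30.
Windows ≥ 60 min: 13:30–15:00, 15:30–16:30.
Earliest such window starts at 13:30.

13:30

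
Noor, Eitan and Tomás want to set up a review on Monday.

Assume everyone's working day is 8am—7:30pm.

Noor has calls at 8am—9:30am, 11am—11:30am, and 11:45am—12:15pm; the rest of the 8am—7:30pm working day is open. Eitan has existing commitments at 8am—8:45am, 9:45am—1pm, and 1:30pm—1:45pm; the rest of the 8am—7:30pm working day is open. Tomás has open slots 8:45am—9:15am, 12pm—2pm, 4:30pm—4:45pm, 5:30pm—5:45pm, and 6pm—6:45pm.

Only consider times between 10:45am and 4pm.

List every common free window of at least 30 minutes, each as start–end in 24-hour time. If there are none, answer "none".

13:00–13:30

Noor free within 08:00–19:30: 09:30–11:00, 11:30–11:45, 12:15–19:30.
Eitan free within 08:00–19:30: 08:45–09:45, 13:00–13:30, 13:45–19:30.
Noor ∩ Eitan: 09:30–09:45, 13:00–13:30, 13:45–19:30.
Noor ∩ Eitan ∩ Tomás: 13:00–13:30, 13:45–14:00, 16:30–16:45, 17:30–17:45, 18:00–18:45.
Restricted to 10:45–16:00: 13:00–13:30, 13:45–14:00.
Windows ≥ 30 min: 13:00–13:30.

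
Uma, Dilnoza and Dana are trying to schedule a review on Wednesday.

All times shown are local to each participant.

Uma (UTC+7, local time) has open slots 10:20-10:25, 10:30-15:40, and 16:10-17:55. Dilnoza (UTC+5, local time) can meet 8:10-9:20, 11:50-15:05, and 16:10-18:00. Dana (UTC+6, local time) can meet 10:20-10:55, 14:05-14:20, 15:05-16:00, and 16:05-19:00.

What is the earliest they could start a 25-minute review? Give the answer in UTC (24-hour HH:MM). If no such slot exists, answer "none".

Uma → UTC: 03:20–03:25, 03:30–08:40, 09:10–10:55.
Dilnoza → UTC: 03:10–04:20, 06:50–10:05, 11:10–13:00.
Dana → UTC: 04:20–04:55, 08:05–08:20, 09:05–10:00, 10:05–13:00.
Uma ∩ Dilnoza: 03:20–03:25, 03:30–04:20, 06:50–08:40, 09:10–10:05.
Uma ∩ Dilnoza ∩ Dana: 08:05–08:20, 09:10–10:00.
Windows ≥ 25 min: 09:10–10:00.
Earliest such window starts at 09:10.

09:10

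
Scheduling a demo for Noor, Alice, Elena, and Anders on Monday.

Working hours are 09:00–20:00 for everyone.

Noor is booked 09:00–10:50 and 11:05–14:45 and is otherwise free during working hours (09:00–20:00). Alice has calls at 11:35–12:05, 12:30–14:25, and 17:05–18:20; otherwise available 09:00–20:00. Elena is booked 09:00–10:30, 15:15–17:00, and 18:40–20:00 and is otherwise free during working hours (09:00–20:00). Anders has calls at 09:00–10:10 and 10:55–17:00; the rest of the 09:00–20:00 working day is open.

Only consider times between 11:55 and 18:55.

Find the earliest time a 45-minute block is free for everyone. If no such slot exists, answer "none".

Noor free within 09:00–20:00: 10:50–11:05, 14:45–20:00.
Alice free within 09:00–20:00: 09:00–11:35, 12:05–12:30, 14:25–17:05, 18:20–20:00.
Elena free within 09:00–20:00: 10:30–15:15, 17:00–18:40.
Anders free within 09:00–20:00: 10:10–10:55, 17:00–20:00.
Noor ∩ Alice: 10:50–11:05, 14:45–17:05, 18:20–20:00.
Noor ∩ Alice ∩ Elena: 10:50–11:05, 14:45–15:15, 17:00–17:05, 18:20–18:40.
Noor ∩ Alice ∩ Elena ∩ Anders: 10:50–10:55, 17:00–17:05, 18:20–18:40.
Restricted to 11:55–18:55: 17:00–17:05, 18:20–18:40.
Windows ≥ 45 min: (none).

none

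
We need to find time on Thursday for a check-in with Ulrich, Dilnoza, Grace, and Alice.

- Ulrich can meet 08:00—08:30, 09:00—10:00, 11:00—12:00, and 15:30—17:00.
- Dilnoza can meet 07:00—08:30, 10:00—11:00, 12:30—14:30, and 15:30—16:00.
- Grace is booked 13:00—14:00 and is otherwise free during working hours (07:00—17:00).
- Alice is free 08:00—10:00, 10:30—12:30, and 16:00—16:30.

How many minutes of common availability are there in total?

Grace free within 07:00–17:00: 07:00–13:00, 14:00–17:00.
Ulrich ∩ Dilnoza: 08:00–08:30, 15:30–16:00.
Ulrich ∩ Dilnoza ∩ Grace: 08:00–08:30, 15:30–16:00.
Ulrich ∩ Dilnoza ∩ Grace ∩ Alice: 08:00–08:30.
Total common minutes: 30.

30 minutes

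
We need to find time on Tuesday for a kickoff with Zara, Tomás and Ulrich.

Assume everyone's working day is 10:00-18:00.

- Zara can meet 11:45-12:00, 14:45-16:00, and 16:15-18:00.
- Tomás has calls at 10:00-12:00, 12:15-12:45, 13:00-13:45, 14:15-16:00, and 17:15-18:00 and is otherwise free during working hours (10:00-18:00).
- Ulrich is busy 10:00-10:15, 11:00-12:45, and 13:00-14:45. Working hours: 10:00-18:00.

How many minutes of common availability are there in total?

Tomás free within 10:00–18:00: 12:00–12:15, 12:45–13:00, 13:45–14:15, 16:00–17:15.
Ulrich free within 10:00–18:00: 10:15–11:00, 12:45–13:00, 14:45–18:00.
Zara ∩ Tomás: 16:15–17:15.
Zara ∩ Tomás ∩ Ulrich: 16:15–17:15.
Total common minutes: 60.

60 minutes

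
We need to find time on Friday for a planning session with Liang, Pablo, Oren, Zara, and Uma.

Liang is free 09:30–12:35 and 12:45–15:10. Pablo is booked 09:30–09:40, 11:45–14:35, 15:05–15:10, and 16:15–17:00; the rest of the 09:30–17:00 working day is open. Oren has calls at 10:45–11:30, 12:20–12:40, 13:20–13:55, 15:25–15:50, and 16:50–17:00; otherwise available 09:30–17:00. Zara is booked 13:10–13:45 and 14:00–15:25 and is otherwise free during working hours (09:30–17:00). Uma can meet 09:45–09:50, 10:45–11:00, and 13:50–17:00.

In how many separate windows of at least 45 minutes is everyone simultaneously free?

Pablo free within 09:30–17:00: 09:40–11:45, 14:35–15:05, 15:10–16:15.
Oren free within 09:30–17:00: 09:30–10:45, 11:30–12:20, 12:40–13:20, 13:55–15:25, 15:50–16:50.
Zara free within 09:30–17:00: 09:30–13:10, 13:45–14:00, 15:25–17:00.
Liang ∩ Pablo: 09:40–11:45, 14:35–15:05.
Liang ∩ Pablo ∩ Oren: 09:40–10:45, 11:30–11:45, 14:35–15:05.
Liang ∩ Pablo ∩ Oren ∩ Zara: 09:40–10:45, 11:30–11:45.
Liang ∩ Pablo ∩ Oren ∩ Zara ∩ Uma: 09:45–09:50.
Windows ≥ 45 min: (none).
That's 0 windows.

0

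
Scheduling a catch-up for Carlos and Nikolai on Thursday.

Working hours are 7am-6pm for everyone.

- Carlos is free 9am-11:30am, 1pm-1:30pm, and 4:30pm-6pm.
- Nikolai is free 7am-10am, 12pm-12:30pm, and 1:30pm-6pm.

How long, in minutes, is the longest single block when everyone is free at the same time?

90 minutes

Carlos ∩ Nikolai: 09:00–10:00, 16:30–18:00.
Common window lengths: 60, 90 min; longest is 90.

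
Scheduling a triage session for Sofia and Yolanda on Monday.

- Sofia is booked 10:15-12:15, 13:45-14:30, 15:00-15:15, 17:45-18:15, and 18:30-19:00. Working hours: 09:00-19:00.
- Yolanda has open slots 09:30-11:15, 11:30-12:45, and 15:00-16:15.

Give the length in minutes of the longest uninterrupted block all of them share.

60 minutes

Sofia free within 09:00–19:00: 09:00–10:15, 12:15–13:45, 14:30–15:00, 15:15–17:45, 18:15–18:30.
Sofia ∩ Yolanda: 09:30–10:15, 12:15–12:45, 15:15–16:15.
Common window lengths: 45, 30, 60 min; longest is 60.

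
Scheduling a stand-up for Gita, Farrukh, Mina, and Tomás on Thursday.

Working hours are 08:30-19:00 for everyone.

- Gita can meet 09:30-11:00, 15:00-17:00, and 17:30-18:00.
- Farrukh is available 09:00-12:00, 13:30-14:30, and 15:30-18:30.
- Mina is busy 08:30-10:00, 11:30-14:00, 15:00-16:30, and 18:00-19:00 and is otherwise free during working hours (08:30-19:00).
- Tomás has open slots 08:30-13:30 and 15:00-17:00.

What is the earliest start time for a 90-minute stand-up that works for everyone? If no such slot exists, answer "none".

Mina free within 08:30–19:00: 10:00–11:30, 14:00–15:00, 16:30–18:00.
Gita ∩ Farrukh: 09:30–11:00, 15:30–17:00, 17:30–18:00.
Gita ∩ Farrukh ∩ Mina: 10:00–11:00, 16:30–17:00, 17:30–18:00.
Gita ∩ Farrukh ∩ Mina ∩ Tomás: 10:00–11:00, 16:30–17:00.
Windows ≥ 90 min: (none).

none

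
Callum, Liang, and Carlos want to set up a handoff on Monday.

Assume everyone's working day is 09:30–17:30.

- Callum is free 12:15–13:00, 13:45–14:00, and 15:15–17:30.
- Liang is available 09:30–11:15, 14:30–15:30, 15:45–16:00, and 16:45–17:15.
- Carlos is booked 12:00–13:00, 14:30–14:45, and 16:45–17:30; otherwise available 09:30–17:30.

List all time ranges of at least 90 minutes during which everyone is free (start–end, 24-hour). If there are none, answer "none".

none

Carlos free within 09:30–17:30: 09:30–12:00, 13:00–14:30, 14:45–16:45.
Callum ∩ Liang: 15:15–15:30, 15:45–16:00, 16:45–17:15.
Callum ∩ Liang ∩ Carlos: 15:15–15:30, 15:45–16:00.
Windows ≥ 90 min: (none).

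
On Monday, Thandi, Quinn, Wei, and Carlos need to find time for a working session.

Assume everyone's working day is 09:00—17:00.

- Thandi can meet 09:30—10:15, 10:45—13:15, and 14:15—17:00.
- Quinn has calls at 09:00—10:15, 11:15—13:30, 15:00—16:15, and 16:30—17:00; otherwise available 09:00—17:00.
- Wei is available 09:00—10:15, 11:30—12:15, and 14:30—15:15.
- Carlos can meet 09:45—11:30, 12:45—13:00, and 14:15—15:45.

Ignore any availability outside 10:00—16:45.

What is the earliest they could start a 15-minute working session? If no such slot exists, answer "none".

Quinn free within 09:00–17:00: 10:15–11:15, 13:30–15:00, 16:15–16:30.
Thandi ∩ Quinn: 10:45–11:15, 14:15–15:00, 16:15–16:30.
Thandi ∩ Quinn ∩ Wei: 14:30–15:00.
Thandi ∩ Quinn ∩ Wei ∩ Carlos: 14:30–15:00.
Restricted to 10:00–16:45: 14:30–15:00.
Windows ≥ 15 min: 14:30–15:00.
Earliest such window starts at 14:30.

14:30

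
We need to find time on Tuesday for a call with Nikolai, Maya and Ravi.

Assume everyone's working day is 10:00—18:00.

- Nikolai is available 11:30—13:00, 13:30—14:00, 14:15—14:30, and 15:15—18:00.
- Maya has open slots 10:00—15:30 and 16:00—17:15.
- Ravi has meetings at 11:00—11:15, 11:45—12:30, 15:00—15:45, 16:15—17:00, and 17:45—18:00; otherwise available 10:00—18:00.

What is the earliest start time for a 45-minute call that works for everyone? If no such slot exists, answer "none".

none

Ravi free within 10:00–18:00: 10:00–11:00, 11:15–11:45, 12:30–15:00, 15:45–16:15, 17:00–17:45.
Nikolai ∩ Maya: 11:30–13:00, 13:30–14:00, 14:15–14:30, 15:15–15:30, 16:00–17:15.
Nikolai ∩ Maya ∩ Ravi: 11:30–11:45, 12:30–13:00, 13:30–14:00, 14:15–14:30, 16:00–16:15, 17:00–17:15.
Windows ≥ 45 min: (none).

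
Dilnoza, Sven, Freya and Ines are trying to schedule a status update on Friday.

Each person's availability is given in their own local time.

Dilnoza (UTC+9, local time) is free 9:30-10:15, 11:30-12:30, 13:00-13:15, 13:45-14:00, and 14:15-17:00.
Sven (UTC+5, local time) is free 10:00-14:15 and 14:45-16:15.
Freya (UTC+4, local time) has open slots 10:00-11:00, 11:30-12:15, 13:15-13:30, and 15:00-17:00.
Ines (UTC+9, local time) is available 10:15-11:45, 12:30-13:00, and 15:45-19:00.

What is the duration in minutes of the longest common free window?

Dilnoza → UTC: 00:30–01:15, 02:30–03:30, 04:00–04:15, 04:45–05:00, 05:15–08:00.
Sven → UTC: 05:00–09:15, 09:45–11:15.
Freya → UTC: 06:00–07:00, 07:30–08:15, 09:15–09:30, 11:00–13:00.
Ines → UTC: 01:15–02:45, 03:30–04:00, 06:45–10:00.
Dilnoza ∩ Sven: 05:15–08:00.
Dilnoza ∩ Sven ∩ Freya: 06:00–07:00, 07:30–08:00.
Dilnoza ∩ Sven ∩ Freya ∩ Ines: 06:45–07:00, 07:30–08:00.
Common window lengths: 15, 30 min; longest is 30.

30 minutes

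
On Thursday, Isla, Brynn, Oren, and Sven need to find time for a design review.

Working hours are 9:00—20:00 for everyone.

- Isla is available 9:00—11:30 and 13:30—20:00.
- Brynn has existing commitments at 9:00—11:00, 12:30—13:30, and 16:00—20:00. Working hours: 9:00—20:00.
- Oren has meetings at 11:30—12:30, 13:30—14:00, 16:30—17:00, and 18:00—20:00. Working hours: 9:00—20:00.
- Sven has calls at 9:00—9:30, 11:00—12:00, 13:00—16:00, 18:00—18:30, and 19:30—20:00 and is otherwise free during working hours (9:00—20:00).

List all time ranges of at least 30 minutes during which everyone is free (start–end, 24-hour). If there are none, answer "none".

none

Brynn free within 09:00–20:00: 11:00–12:30, 13:30–16:00.
Oren free within 09:00–20:00: 09:00–11:30, 12:30–13:30, 14:00–16:30, 17:00–18:00.
Sven free within 09:00–20:00: 09:30–11:00, 12:00–13:00, 16:00–18:00, 18:30–19:30.
Isla ∩ Brynn: 11:00–11:30, 13:30–16:00.
Isla ∩ Brynn ∩ Oren: 11:00–11:30, 14:00–16:00.
Isla ∩ Brynn ∩ Oren ∩ Sven: (none).
Windows ≥ 30 min: (none).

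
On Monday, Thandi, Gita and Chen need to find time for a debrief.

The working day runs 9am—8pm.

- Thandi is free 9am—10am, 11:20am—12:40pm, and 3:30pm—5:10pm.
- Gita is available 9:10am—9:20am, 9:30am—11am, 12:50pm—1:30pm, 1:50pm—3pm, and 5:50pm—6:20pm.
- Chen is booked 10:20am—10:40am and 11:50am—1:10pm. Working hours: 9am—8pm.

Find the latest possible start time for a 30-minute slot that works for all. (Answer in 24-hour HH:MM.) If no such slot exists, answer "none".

09:30

Chen free within 09:00–20:00: 09:00–10:20, 10:40–11:50, 13:10–20:00.
Thandi ∩ Gita: 09:10–09:20, 09:30–10:00.
Thandi ∩ Gita ∩ Chen: 09:10–09:20, 09:30–10:00.
Windows ≥ 30 min: 09:30–10:00.
Latest start in the last window 09:30–10:00 is 10:00 − 30 min = 09:30.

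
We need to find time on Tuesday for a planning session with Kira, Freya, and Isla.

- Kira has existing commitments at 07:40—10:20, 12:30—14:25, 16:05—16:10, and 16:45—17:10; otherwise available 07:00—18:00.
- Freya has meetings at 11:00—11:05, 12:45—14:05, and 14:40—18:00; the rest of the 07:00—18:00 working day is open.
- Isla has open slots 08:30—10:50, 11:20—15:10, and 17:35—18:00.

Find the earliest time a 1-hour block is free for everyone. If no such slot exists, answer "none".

11:20

Kira free within 07:00–18:00: 07:00–07:40, 10:20–12:30, 14:25–16:05, 16:10–16:45, 17:10–18:00.
Freya free within 07:00–18:00: 07:00–11:00, 11:05–12:45, 14:05–14:40.
Kira ∩ Freya: 07:00–07:40, 10:20–11:00, 11:05–12:30, 14:25–14:40.
Kira ∩ Freya ∩ Isla: 10:20–10:50, 11:20–12:30, 14:25–14:40.
Windows ≥ 60 min: 11:20–12:30.
Earliest such window starts at 11:20.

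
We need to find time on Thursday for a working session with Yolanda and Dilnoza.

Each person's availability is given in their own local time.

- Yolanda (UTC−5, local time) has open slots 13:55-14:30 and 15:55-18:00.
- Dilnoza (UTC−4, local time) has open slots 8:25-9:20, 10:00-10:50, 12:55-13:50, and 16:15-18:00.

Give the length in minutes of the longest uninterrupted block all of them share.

65 minutes

Yolanda → UTC: 18:55–19:30, 20:55–23:00.
Dilnoza → UTC: 12:25–13:20, 14:00–14:50, 16:55–17:50, 20:15–22:00.
Yolanda ∩ Dilnoza: 20:55–22:00.
Single common window of 65 minutes.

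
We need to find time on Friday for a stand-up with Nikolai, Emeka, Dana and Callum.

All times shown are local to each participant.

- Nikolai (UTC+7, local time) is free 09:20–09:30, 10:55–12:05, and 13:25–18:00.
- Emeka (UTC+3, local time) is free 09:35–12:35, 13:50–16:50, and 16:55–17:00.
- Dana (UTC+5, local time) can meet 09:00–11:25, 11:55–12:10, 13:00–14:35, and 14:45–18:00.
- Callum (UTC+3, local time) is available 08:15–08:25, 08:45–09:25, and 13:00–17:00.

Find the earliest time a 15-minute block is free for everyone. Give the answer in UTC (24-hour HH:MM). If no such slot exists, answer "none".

Nikolai → UTC: 02:20–02:30, 03:55–05:05, 06:25–11:00.
Emeka → UTC: 06:35–09:35, 10:50–13:50, 13:55–14:00.
Dana → UTC: 04:00–06:25, 06:55–07:10, 08:00–09:35, 09:45–13:00.
Callum → UTC: 05:15–05:25, 05:45–06:25, 10:00–14:00.
Nikolai ∩ Emeka: 06:35–09:35, 10:50–11:00.
Nikolai ∩ Emeka ∩ Dana: 06:55–07:10, 08:00–09:35, 10:50–11:00.
Nikolai ∩ Emeka ∩ Dana ∩ Callum: 10:50–11:00.
Windows ≥ 15 min: (none).

none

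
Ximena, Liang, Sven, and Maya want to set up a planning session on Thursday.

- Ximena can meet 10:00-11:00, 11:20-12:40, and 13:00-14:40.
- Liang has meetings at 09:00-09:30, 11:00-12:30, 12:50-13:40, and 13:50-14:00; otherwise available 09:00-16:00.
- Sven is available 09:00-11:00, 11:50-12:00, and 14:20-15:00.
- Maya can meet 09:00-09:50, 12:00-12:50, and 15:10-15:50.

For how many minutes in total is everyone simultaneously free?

0 minutes

Liang free within 09:00–16:00: 09:30–11:00, 12:30–12:50, 13:40–13:50, 14:00–16:00.
Ximena ∩ Liang: 10:00–11:00, 12:30–12:40, 13:40–13:50, 14:00–14:40.
Ximena ∩ Liang ∩ Sven: 10:00–11:00, 14:20–14:40.
Ximena ∩ Liang ∩ Sven ∩ Maya: (none).
Total common minutes: 0.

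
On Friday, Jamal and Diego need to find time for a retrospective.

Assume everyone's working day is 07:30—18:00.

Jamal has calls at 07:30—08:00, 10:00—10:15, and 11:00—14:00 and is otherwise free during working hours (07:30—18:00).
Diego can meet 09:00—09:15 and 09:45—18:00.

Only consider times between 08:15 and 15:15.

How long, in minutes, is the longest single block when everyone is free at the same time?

75 minutes

Jamal free within 07:30–18:00: 08:00–10:00, 10:15–11:00, 14:00–18:00.
Jamal ∩ Diego: 09:00–09:15, 09:45–10:00, 10:15–11:00, 14:00–18:00.
Restricted to 08:15–15:15: 09:00–09:15, 09:45–10:00, 10:15–11:00, 14:00–15:15.
Common window lengths: 15, 15, 45, 75 min; longest is 75.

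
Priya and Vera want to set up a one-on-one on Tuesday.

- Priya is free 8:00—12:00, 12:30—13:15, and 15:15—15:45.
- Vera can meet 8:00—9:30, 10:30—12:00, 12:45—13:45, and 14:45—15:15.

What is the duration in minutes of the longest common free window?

90 minutes

Priya ∩ Vera: 08:00–09:30, 10:30–12:00, 12:45–13:15.
Common window lengths: 90, 90, 30 min; longest is 90.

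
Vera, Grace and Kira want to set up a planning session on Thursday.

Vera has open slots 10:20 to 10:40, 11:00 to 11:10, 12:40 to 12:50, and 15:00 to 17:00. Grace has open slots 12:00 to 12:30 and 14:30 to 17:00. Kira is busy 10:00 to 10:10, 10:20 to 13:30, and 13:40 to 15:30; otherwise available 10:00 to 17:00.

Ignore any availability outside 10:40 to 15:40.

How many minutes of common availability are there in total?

Kira free within 10:00–17:00: 10:10–10:20, 13:30–13:40, 15:30–17:00.
Vera ∩ Grace: 15:00–17:00.
Vera ∩ Grace ∩ Kira: 15:30–17:00.
Restricted to 10:40–15:40: 15:30–15:40.
Total common minutes: 10.

10 minutes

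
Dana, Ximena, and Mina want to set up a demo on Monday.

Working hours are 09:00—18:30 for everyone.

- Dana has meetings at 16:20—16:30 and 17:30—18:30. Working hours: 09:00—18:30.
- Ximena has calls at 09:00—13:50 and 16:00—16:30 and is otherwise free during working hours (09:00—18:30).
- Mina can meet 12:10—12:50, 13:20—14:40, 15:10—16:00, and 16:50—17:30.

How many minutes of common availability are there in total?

Dana free within 09:00–18:30: 09:00–16:20, 16:30–17:30.
Ximena free within 09:00–18:30: 13:50–16:00, 16:30–18:30.
Dana ∩ Ximena: 13:50–16:00, 16:30–17:30.
Dana ∩ Ximena ∩ Mina: 13:50–14:40, 15:10–16:00, 16:50–17:30.
Total common minutes: 50 + 50 + 40 = 140.

140 minutes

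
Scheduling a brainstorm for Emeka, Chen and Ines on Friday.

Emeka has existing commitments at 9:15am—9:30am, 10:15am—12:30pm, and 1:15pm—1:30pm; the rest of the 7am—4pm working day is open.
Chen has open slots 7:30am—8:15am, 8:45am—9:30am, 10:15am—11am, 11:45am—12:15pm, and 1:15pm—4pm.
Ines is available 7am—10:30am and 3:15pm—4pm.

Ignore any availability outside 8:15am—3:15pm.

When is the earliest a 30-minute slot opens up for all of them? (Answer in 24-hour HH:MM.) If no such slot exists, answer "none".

Emeka free within 07:00–16:00: 07:00–09:15, 09:30–10:15, 12:30–13:15, 13:30–16:00.
Emeka ∩ Chen: 07:30–08:15, 08:45–09:15, 13:30–16:00.
Emeka ∩ Chen ∩ Ines: 07:30–08:15, 08:45–09:15, 15:15–16:00.
Restricted to 08:15–15:15: 08:45–09:15.
Windows ≥ 30 min: 08:45–09:15.
Earliest such window starts at 08:45.

08:45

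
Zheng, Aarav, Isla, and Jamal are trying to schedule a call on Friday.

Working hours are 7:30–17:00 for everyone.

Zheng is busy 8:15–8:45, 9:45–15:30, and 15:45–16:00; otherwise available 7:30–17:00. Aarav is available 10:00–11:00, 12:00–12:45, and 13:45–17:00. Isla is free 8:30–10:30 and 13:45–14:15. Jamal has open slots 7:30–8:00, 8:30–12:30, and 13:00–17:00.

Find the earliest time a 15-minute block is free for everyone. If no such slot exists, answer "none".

none

Zheng free within 07:30–17:00: 07:30–08:15, 08:45–09:45, 15:30–15:45, 16:00–17:00.
Zheng ∩ Aarav: 15:30–15:45, 16:00–17:00.
Zheng ∩ Aarav ∩ Isla: (none).
Zheng ∩ Aarav ∩ Isla ∩ Jamal: (none).
Windows ≥ 15 min: (none).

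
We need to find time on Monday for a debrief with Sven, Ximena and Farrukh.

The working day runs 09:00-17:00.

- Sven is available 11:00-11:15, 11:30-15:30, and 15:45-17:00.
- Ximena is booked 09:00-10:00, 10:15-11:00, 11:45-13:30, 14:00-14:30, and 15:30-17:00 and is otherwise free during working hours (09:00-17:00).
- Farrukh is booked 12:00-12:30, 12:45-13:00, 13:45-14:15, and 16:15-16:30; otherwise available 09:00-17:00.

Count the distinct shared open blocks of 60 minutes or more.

1

Ximena free within 09:00–17:00: 10:00–10:15, 11:00–11:45, 13:30–14:00, 14:30–15:30.
Farrukh free within 09:00–17:00: 09:00–12:00, 12:30–12:45, 13:00–13:45, 14:15–16:15, 16:30–17:00.
Sven ∩ Ximena: 11:00–11:15, 11:30–11:45, 13:30–14:00, 14:30–15:30.
Sven ∩ Ximena ∩ Farrukh: 11:00–11:15, 11:30–11:45, 13:30–13:45, 14:30–15:30.
Windows ≥ 60 min: 14:30–15:30.
That's 1 window.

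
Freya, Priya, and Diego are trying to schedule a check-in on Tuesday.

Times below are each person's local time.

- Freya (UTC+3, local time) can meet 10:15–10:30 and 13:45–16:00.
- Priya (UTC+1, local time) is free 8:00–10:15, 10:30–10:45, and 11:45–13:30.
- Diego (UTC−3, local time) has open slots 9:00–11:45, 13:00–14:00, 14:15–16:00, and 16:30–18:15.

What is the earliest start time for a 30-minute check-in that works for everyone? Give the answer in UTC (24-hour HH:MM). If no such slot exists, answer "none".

Freya → UTC: 07:15–07:30, 10:45–13:00.
Priya → UTC: 07:00–09:15, 09:30–09:45, 10:45–12:30.
Diego → UTC: 12:00–14:45, 16:00–17:00, 17:15–19:00, 19:30–21:15.
Freya ∩ Priya: 07:15–07:30, 10:45–12:30.
Freya ∩ Priya ∩ Diego: 12:00–12:30.
Windows ≥ 30 min: 12:00–12:30.
Earliest such window starts at 12:00.

12:00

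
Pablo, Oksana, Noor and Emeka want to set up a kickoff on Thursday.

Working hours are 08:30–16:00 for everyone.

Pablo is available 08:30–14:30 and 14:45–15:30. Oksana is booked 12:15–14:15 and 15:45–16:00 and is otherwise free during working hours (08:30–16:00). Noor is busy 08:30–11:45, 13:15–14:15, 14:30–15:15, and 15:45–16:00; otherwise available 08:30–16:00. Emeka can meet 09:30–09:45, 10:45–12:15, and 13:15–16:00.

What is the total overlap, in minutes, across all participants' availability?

60 minutes

Oksana free within 08:30–16:00: 08:30–12:15, 14:15–15:45.
Noor free within 08:30–16:00: 11:45–13:15, 14:15–14:30, 15:15–15:45.
Pablo ∩ Oksana: 08:30–12:15, 14:15–14:30, 14:45–15:30.
Pablo ∩ Oksana ∩ Noor: 11:45–12:15, 14:15–14:30, 15:15–15:30.
Pablo ∩ Oksana ∩ Noor ∩ Emeka: 11:45–12:15, 14:15–14:30, 15:15–15:30.
Total common minutes: 30 + 15 + 15 = 60.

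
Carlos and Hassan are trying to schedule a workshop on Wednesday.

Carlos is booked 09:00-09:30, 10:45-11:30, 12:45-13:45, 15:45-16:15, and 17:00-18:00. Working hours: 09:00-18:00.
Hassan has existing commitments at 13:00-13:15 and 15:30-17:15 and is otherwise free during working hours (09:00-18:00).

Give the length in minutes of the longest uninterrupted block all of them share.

105 minutes

Carlos free within 09:00–18:00: 09:30–10:45, 11:30–12:45, 13:45–15:45, 16:15–17:00.
Hassan free within 09:00–18:00: 09:00–13:00, 13:15–15:30, 17:15–18:00.
Carlos ∩ Hassan: 09:30–10:45, 11:30–12:45, 13:45–15:30.
Common window lengths: 75, 75, 105 min; longest is 105.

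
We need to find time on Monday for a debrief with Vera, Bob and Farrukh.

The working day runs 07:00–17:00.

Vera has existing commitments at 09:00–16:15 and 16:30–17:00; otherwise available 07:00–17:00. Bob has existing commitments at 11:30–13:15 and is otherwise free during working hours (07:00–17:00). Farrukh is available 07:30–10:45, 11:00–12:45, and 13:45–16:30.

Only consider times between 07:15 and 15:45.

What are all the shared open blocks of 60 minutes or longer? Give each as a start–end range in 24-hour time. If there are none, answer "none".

07:30–09:00

Vera free within 07:00–17:00: 07:00–09:00, 16:15–16:30.
Bob free within 07:00–17:00: 07:00–11:30, 13:15–17:00.
Vera ∩ Bob: 07:00–09:00, 16:15–16:30.
Vera ∩ Bob ∩ Farrukh: 07:30–09:00, 16:15–16:30.
Restricted to 07:15–15:45: 07:30–09:00.
Windows ≥ 60 min: 07:30–09:00.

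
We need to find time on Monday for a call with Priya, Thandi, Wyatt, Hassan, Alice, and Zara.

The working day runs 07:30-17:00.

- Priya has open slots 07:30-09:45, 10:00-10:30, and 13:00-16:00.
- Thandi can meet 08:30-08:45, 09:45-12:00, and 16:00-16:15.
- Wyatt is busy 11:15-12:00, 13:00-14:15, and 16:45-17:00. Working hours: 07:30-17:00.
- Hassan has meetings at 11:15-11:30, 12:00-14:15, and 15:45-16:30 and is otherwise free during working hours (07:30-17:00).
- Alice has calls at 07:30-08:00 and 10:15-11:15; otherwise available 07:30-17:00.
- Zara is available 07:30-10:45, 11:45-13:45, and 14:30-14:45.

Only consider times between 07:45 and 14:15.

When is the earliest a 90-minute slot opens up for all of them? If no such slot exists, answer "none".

Wyatt free within 07:30–17:00: 07:30–11:15, 12:00–13:00, 14:15–16:45.
Hassan free within 07:30–17:00: 07:30–11:15, 11:30–12:00, 14:15–15:45, 16:30–17:00.
Alice free within 07:30–17:00: 08:00–10:15, 11:15–17:00.
Priya ∩ Thandi: 08:30–08:45, 10:00–10:30.
Priya ∩ Thandi ∩ Wyatt: 08:30–08:45, 10:00–10:30.
Priya ∩ Thandi ∩ Wyatt ∩ Hassan: 08:30–08:45, 10:00–10:30.
Priya ∩ Thandi ∩ Wyatt ∩ Hassan ∩ Alice: 08:30–08:45, 10:00–10:15.
Priya ∩ Thandi ∩ Wyatt ∩ Hassan ∩ Alice ∩ Zara: 08:30–08:45, 10:00–10:15.
Restricted to 07:45–14:15: 08:30–08:45, 10:00–10:15.
Windows ≥ 90 min: (none).

none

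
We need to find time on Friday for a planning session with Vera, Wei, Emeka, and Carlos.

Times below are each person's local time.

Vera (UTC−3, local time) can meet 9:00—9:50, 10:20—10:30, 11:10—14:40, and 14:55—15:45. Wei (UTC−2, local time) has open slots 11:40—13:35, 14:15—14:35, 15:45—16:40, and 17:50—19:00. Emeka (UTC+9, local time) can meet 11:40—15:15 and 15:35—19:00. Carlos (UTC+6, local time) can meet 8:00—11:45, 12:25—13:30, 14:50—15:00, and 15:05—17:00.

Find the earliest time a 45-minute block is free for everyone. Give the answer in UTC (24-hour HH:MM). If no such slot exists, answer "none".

Vera → UTC: 12:00–12:50, 13:20–13:30, 14:10–17:40, 17:55–18:45.
Wei → UTC: 13:40–15:35, 16:15–16:35, 17:45–18:40, 19:50–21:00.
Emeka → UTC: 02:40–06:15, 06:35–10:00.
Carlos → UTC: 02:00–05:45, 06:25–07:30, 08:50–09:00, 09:05–11:00.
Vera ∩ Wei: 14:10–15:35, 16:15–16:35, 17:55–18:40.
Vera ∩ Wei ∩ Emeka: (none).
Vera ∩ Wei ∩ Emeka ∩ Carlos: (none).
Windows ≥ 45 min: (none).

none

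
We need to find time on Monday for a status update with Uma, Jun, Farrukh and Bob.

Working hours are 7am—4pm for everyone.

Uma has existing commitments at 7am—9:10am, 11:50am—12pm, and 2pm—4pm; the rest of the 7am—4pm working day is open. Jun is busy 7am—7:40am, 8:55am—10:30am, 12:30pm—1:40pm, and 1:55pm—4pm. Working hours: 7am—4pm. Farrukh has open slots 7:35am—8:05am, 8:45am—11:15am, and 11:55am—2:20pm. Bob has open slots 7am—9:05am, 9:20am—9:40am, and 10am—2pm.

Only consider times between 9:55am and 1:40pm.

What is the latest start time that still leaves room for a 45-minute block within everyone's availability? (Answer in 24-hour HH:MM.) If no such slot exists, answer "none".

Uma free within 07:00–16:00: 09:10–11:50, 12:00–14:00.
Jun free within 07:00–16:00: 07:40–08:55, 10:30–12:30, 13:40–13:55.
Uma ∩ Jun: 10:30–11:50, 12:00–12:30, 13:40–13:55.
Uma ∩ Jun ∩ Farrukh: 10:30–11:15, 12:00–12:30, 13:40–13:55.
Uma ∩ Jun ∩ Farrukh ∩ Bob: 10:30–11:15, 12:00–12:30, 13:40–13:55.
Restricted to 09:55–13:40: 10:30–11:15, 12:00–12:30.
Windows ≥ 45 min: 10:30–11:15.
Latest start in the last window 10:30–11:15 is 11:15 − 45 min = 10:30.

10:30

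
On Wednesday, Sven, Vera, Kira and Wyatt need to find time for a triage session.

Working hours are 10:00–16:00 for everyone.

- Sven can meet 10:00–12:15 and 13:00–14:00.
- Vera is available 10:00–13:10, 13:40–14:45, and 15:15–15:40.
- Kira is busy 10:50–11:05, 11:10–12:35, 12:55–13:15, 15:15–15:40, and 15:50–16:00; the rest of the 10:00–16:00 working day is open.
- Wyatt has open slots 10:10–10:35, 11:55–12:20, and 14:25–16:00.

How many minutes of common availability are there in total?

Kira free within 10:00–16:00: 10:00–10:50, 11:05–11:10, 12:35–12:55, 13:15–15:15, 15:40–15:50.
Sven ∩ Vera: 10:00–12:15, 13:00–13:10, 13:40–14:00.
Sven ∩ Vera ∩ Kira: 10:00–10:50, 11:05–11:10, 13:40–14:00.
Sven ∩ Vera ∩ Kira ∩ Wyatt: 10:10–10:35.
Total common minutes: 25.

25 minutes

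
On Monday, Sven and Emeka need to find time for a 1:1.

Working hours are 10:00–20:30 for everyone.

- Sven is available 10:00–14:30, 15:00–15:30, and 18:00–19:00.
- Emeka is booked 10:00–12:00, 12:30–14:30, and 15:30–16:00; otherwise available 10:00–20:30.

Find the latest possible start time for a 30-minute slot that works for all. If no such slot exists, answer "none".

18:30

Emeka free within 10:00–20:30: 12:00–12:30, 14:30–15:30, 16:00–20:30.
Sven ∩ Emeka: 12:00–12:30, 15:00–15:30, 18:00–19:00.
Windows ≥ 30 min: 12:00–12:30, 15:00–15:30, 18:00–19:00.
Latest start in the last window 18:00–19:00 is 19:00 − 30 min = 18:30.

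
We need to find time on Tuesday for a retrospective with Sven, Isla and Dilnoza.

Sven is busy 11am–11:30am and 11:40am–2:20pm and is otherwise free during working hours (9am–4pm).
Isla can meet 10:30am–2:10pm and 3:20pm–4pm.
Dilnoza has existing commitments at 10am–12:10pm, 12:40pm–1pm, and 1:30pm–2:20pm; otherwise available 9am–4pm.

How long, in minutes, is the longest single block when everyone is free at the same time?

40 minutes

Sven free within 09:00–16:00: 09:00–11:00, 11:30–11:40, 14:20–16:00.
Dilnoza free within 09:00–16:00: 09:00–10:00, 12:10–12:40, 13:00–13:30, 14:20–16:00.
Sven ∩ Isla: 10:30–11:00, 11:30–11:40, 15:20–16:00.
Sven ∩ Isla ∩ Dilnoza: 15:20–16:00.
Single common window of 40 minutes.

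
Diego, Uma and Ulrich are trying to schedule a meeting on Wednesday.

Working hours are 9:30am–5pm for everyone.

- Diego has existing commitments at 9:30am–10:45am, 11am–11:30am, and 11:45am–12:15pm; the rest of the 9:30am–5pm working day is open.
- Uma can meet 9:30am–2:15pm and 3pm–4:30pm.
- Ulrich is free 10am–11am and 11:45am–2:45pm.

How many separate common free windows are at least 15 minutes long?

2

Diego free within 09:30–17:00: 10:45–11:00, 11:30–11:45, 12:15–17:00.
Diego ∩ Uma: 10:45–11:00, 11:30–11:45, 12:15–14:15, 15:00–16:30.
Diego ∩ Uma ∩ Ulrich: 10:45–11:00, 12:15–14:15.
Windows ≥ 15 min: 10:45–11:00, 12:15–14:15.
That's 2 windows.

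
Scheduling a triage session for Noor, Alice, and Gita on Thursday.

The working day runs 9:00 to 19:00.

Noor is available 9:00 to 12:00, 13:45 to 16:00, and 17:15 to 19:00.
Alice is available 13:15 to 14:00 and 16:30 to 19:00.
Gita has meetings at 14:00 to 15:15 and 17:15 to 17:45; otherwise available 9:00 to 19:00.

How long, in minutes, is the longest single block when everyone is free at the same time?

Gita free within 09:00–19:00: 09:00–14:00, 15:15–17:15, 17:45–19:00.
Noor ∩ Alice: 13:45–14:00, 17:15–19:00.
Noor ∩ Alice ∩ Gita: 13:45–14:00, 17:45–19:00.
Common window lengths: 15, 75 min; longest is 75.

75 minutes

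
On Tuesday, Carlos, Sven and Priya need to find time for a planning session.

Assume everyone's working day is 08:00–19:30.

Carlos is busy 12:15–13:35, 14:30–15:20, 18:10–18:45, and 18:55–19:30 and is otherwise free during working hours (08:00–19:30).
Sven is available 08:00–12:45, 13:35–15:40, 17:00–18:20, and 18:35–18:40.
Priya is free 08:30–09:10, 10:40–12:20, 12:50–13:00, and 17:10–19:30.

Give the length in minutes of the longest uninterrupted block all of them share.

95 minutes

Carlos free within 08:00–19:30: 08:00–12:15, 13:35–14:30, 15:20–18:10, 18:45–18:55.
Carlos ∩ Sven: 08:00–12:15, 13:35–14:30, 15:20–15:40, 17:00–18:10.
Carlos ∩ Sven ∩ Priya: 08:30–09:10, 10:40–12:15, 17:10–18:10.
Common window lengths: 40, 95, 60 min; longest is 95.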